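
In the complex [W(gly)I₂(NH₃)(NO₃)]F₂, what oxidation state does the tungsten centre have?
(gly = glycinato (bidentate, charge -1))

2 fluoride outside the brackets (-1 each) → the complex ion is 2+.
Ligand charges: 1×NO3 = -1; 2×I = -2; 1×gly = -1; 1×NH3 neutral; sum -4.
W + (-4) = 2+ ⇒ W is +6.

+6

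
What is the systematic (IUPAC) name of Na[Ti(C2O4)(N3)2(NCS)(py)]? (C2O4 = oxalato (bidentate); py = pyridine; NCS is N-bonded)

sodium diazidoisothiocyanatooxalato(pyridine)titanate(IV)

The 1 sodium counter-ion carries a total charge of +1, so each complex ion is 1−.
Ligand charges: 2×azido (-1 each), 1×oxalato (-2 each), 1×pyridine (neutral), 1×isothiocyanato (-1 each); total -5. So Ti + (-5) = 1−, giving Ti = +4.
Ligands are named alphabetically: azido before isothiocyanato before oxalato before pyridine.
The complex ion is anionic, so titanium takes the -ate form titanate(IV).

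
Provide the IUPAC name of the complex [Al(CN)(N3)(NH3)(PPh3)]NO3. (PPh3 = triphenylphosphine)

The 1 nitrate counter-ion carries a total charge of -1, so each complex ion is 1+.
Ligand charges: 1×ammine (neutral), 1×cyano (-1 each), 1×azido (-1 each), 1×triphenylphosphine (neutral); total -2. So Al + (-2) = 1+, giving Al = +3.
Ligands are named alphabetically: ammine before azido before cyano before triphenylphosphine.

ammineazidocyano(triphenylphosphine)aluminium(III) nitrate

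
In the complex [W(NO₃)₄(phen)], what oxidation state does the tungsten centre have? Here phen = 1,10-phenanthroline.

No counter-ion: the bracketed complex is neutral.
Ligand charges: 4×NO3 = -4; 1×phen neutral; sum -4.
W + (-4) = 0 ⇒ W is +4.

+4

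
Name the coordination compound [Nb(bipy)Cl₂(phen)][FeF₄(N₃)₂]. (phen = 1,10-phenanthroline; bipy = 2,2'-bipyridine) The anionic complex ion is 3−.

(2,2'-bipyridine)dichloro(1,10-phenanthroline)niobium(V) diazidotetrafluoroferrate(III)

Both ions are complex: the cation is named first with the plain metal name, the anion second with the -ate form; each ion's ligands are alphabetised independently.
The complex anion is given as 3−; its ligand charges sum to -6, so Fe = +3.
A 1:1 salt means the cation carries the equal and opposite charge, 3+.
Cation: ligand charges sum to -2; for the ion to be 3+, Nb = +5.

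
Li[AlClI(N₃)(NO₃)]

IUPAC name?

lithium azidochloroiodonitratoaluminate(III)

The 1 lithium counter-ion carries a total charge of +1, so each complex ion is 1−.
Ligand charges: 1×chloro (-1 each), 1×iodo (-1 each), 1×nitrato (-1 each), 1×azido (-1 each); total -4. So Al + (-4) = 1−, giving Al = +3.
Ligands are named alphabetically: azido before chloro before iodo before nitrato.
The complex ion is anionic, so aluminium takes the -ate form aluminate(III).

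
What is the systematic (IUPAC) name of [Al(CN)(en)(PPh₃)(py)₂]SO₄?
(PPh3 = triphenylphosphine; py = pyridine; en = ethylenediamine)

The 1 sulfate counter-ion carries a total charge of -2, so each complex ion is 2+.
Ligand charges: 1×triphenylphosphine (neutral), 2×pyridine (neutral), 1×cyano (-1 each), 1×ethylenediamine (neutral); total -1. So Al + (-1) = 2+, giving Al = +3.
Ligands are named alphabetically: cyano before ethylenediamine before pyridine before triphenylphosphine.

cyano(ethylenediamine)bis(pyridine)(triphenylphosphine)aluminium(III) sulfate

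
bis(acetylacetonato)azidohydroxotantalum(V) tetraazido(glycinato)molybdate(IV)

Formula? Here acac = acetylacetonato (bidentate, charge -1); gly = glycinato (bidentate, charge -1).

Cation [Ta…]: ligand charges -4, Ta(V) ⇒ ion charge 1+.
Anion [Mo…]: ligand charges -5, Mo(IV) ⇒ ion charge 1−.

[Ta(acac)2(N3)(OH)][Mo(gly)(N3)4]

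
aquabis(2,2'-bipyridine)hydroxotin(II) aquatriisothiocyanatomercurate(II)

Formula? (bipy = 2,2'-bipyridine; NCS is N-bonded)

[Sn(bipy)2(H2O)(OH)][Hg(H2O)(NCS)3]

Cation [Sn…]: ligand charges -1, Sn(II) ⇒ ion charge 1+.
Anion [Hg…]: ligand charges -3, Hg(II) ⇒ ion charge 1−.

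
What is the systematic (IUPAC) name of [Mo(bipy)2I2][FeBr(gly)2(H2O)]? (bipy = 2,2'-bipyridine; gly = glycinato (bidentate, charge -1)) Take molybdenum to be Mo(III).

Both ions are complex: the cation is named first with the plain metal name, the anion second with the -ate form; each ion's ligands are alphabetised independently.
Mo is given as +3; the cation's ligand charges sum to -2, so the complex cation is 1+.
A 1:1 salt means the anion carries the equal and opposite charge, 1−.
Anion: ligand charges sum to -3; for the ion to be 1−, Fe = +2.

bis(2,2'-bipyridine)diiodomolybdenum(III) aquabromobis(glycinato)ferrate(II)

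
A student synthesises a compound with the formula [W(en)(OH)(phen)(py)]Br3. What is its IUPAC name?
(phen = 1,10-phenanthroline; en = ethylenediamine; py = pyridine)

(ethylenediamine)hydroxo(1,10-phenanthroline)(pyridine)tungsten(IV) bromide

The 3 bromide counter-ions carry a total charge of -3, so each complex ion is 3+.
Ligand charges: 1×1,10-phenanthroline (neutral), 1×ethylenediamine (neutral), 1×hydroxo (-1 each), 1×pyridine (neutral); total -1. So W + (-1) = 3+, giving W = +4.
Ligands are named alphabetically: ethylenediamine before hydroxo before phenanthroline before pyridine.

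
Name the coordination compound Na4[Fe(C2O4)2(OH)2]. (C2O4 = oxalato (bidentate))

sodium dihydroxodioxalatoferrate(II)

The 4 sodium counter-ions carry a total charge of +4, so each complex ion is 4−.
Ligand charges: 2×hydroxo (-1 each), 2×oxalato (-2 each); total -6. So Fe + (-6) = 4−, giving Fe = +2.
The complex ion is anionic, so iron takes the -ate form ferrate(II).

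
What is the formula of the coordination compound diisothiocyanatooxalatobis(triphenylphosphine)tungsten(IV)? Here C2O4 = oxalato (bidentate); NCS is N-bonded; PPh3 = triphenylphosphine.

Ligands: 1 oxalato (C2O4, -2), 2 isothiocyanato (NCS, -1), 2 triphenylphosphine (PPh3, neutral). Ligand charge sum = -4.
With W in oxidation state +4, the complex ion is [W...].

[W(C2O4)(NCS)2(PPh3)2]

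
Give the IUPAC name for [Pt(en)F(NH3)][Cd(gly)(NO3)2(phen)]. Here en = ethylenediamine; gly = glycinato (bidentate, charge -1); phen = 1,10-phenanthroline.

ammine(ethylenediamine)fluoroplatinum(II) (glycinato)dinitrato(1,10-phenanthroline)cadmate(II)

Both ions are complex: the cation is named first with the plain metal name, the anion second with the -ate form; each ion's ligands are alphabetised independently.
Cadmium is always +2 in its complexes; the anion's ligand charges sum to -3, so the complex anion is 1−.
A 1:1 salt means the cation carries the equal and opposite charge, 1+.
Cation: ligand charges sum to -1; for the ion to be 1+, Pt = +2.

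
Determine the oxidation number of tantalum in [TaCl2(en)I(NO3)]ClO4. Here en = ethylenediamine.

1 perchlorate outside the brackets (-1 each) → the complex ion is 1+.
Ligand charges: 1×en neutral; 2×Cl = -2; 1×I = -1; 1×NO3 = -1; sum -4.
Ta + (-4) = 1+ ⇒ Ta is +5.

+5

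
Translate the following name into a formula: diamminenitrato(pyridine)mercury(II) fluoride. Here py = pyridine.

[Hg(NH3)2(NO3)(py)]F

Ligands: 1 nitrato (NO3, -1), 1 pyridine (py, neutral), 2 ammine (NH3, neutral). Ligand charge sum = -1.
With Hg in oxidation state +2, the complex ion is [Hg...]^1+.
Charge balance with fluoride (-1) requires 1 complex ion per 1 fluoride.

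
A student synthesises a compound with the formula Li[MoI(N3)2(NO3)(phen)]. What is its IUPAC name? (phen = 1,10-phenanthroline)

lithium diazidoiodonitrato(1,10-phenanthroline)molybdate(III)

The 1 lithium counter-ion carries a total charge of +1, so each complex ion is 1−.
Ligand charges: 1×iodo (-1 each), 2×azido (-1 each), 1×1,10-phenanthroline (neutral), 1×nitrato (-1 each); total -4. So Mo + (-4) = 1−, giving Mo = +3.
Ligands are named alphabetically: azido before iodo before nitrato before phenanthroline.
The complex ion is anionic, so molybdenum takes the -ate form molybdate(III).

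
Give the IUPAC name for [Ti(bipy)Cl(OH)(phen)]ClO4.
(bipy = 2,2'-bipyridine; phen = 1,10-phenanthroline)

The 1 perchlorate counter-ion carries a total charge of -1, so each complex ion is 1+.
Ligand charges: 1×2,2'-bipyridine (neutral), 1×1,10-phenanthroline (neutral), 1×hydroxo (-1 each), 1×chloro (-1 each); total -2. So Ti + (-2) = 1+, giving Ti = +3.
Ligands are named alphabetically: bipyridine before chloro before hydroxo before phenanthroline.

(2,2'-bipyridine)chlorohydroxo(1,10-phenanthroline)titanium(III) perchlorate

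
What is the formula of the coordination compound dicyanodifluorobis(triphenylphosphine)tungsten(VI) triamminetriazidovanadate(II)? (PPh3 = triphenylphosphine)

[W(CN)2F2(PPh3)2][V(N3)3(NH3)3]2

Cation [W…]: ligand charges -4, W(VI) ⇒ ion charge 2+.
Anion [V…]: ligand charges -3, V(II) ⇒ ion charge 1−.
One 2+ cation requires 2 of the 1− anion.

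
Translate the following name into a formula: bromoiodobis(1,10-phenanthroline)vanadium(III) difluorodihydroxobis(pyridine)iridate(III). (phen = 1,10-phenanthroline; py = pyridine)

Cation [V…]: ligand charges -2, V(III) ⇒ ion charge 1+.
Anion [Ir…]: ligand charges -4, Ir(III) ⇒ ion charge 1−.
One 1+ cation balances one 1− anion.

[VBrI(phen)2][IrF2(OH)2(py)2]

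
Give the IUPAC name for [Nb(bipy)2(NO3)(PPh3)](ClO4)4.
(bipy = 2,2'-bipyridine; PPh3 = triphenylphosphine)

The 4 perchlorate counter-ions carry a total charge of -4, so each complex ion is 4+.
Ligand charges: 2×2,2'-bipyridine (neutral), 1×nitrato (-1 each), 1×triphenylphosphine (neutral); total -1. So Nb + (-1) = 4+, giving Nb = +5.
Ligands are named alphabetically: bipyridine before nitrato before triphenylphosphine.

bis(2,2'-bipyridine)nitrato(triphenylphosphine)niobium(V) perchlorate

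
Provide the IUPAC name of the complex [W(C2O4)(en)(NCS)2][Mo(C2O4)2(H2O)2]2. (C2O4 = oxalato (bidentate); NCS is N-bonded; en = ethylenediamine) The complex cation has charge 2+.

Both ions are complex: the cation is named first with the plain metal name, the anion second with the -ate form; each ion's ligands are alphabetised independently.
The complex cation is given as 2+; its ligand charges sum to -4, so W = +6.
With 2 anions per cation, each anion must be 2/2 = 1−.
Anion: ligand charges sum to -4; for the ion to be 1−, Mo = +3.

(ethylenediamine)diisothiocyanatooxalatotungsten(VI) diaquadioxalatomolybdate(III)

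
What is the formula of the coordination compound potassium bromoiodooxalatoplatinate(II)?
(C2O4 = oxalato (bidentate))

Ligands: 1 iodo (I, -1), 1 oxalato (C2O4, -2), 1 bromo (Br, -1). Ligand charge sum = -4.
With Pt in oxidation state +2, the complex ion is [Pt...]^2−.
Charge balance with potassium (+1) requires 1 complex ion per 2 potassium.

K2[PtBr(C2O4)I]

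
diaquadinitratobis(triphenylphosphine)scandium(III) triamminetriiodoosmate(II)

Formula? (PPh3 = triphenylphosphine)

[Sc(H2O)2(NO3)2(PPh3)2][OsI3(NH3)3]

Cation [Sc…]: ligand charges -2, Sc(III) ⇒ ion charge 1+.
Anion [Os…]: ligand charges -3, Os(II) ⇒ ion charge 1−.
One 1+ cation balances one 1− anion.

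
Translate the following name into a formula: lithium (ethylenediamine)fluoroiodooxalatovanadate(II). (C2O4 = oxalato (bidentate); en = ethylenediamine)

Ligands: 1 fluoro (F, -1), 1 iodo (I, -1), 1 oxalato (C2O4, -2), 1 ethylenediamine (en, neutral). Ligand charge sum = -4.
With V in oxidation state +2, the complex ion is [V...]^2−.
Charge balance with lithium (+1) requires 1 complex ion per 2 lithium.

Li2[V(C2O4)(en)FI]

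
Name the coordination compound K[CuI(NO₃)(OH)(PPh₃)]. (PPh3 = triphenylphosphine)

The 1 potassium counter-ion carries a total charge of +1, so each complex ion is 1−.
Ligand charges: 1×iodo (-1 each), 1×hydroxo (-1 each), 1×nitrato (-1 each), 1×triphenylphosphine (neutral); total -3. So Cu + (-3) = 1−, giving Cu = +2.
Ligands are named alphabetically: hydroxo before iodo before nitrato before triphenylphosphine.
The complex ion is anionic, so copper takes the -ate form cuprate(II).

potassium hydroxoiodonitrato(triphenylphosphine)cuprate(II)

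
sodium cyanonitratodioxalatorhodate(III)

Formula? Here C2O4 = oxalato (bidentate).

Na3[Rh(C2O4)2(CN)(NO3)]

Ligands: 1 cyano (CN, -1), 1 nitrato (NO3, -1), 2 oxalato (C2O4, -2). Ligand charge sum = -6.
With Rh in oxidation state +3, the complex ion is [Rh...]^3−.
Charge balance with sodium (+1) requires 1 complex ion per 3 sodium.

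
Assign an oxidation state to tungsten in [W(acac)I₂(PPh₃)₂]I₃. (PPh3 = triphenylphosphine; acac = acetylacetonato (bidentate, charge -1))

3 iodide outside the brackets (-1 each) → the complex ion is 3+.
Ligand charges: 2×PPh3 neutral; 2×I = -2; 1×acac = -1; sum -3.
W + (-3) = 3+ ⇒ W is +6.

+6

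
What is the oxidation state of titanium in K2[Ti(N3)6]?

+4

2 potassium outside the brackets (+1 each) → the complex ion is 2−.
Ligand charges: 6×N3 = -6; sum -6.
Ti + (-6) = 2− ⇒ Ti is +4.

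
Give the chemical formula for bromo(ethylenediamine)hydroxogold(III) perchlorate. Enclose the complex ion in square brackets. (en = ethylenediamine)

[AuBr(en)(OH)]ClO4

Ligands: 1 ethylenediamine (en, neutral), 1 hydroxo (OH, -1), 1 bromo (Br, -1). Ligand charge sum = -2.
With Au in oxidation state +3, the complex ion is [Au...]^1+.
Charge balance with perchlorate (-1) requires 1 complex ion per 1 perchlorate.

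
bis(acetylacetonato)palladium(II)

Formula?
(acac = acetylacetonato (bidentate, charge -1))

Ligands: 2 acetylacetonato (acac, -1). Ligand charge sum = -2.
With Pd in oxidation state +2, the complex ion is [Pd...].

[Pd(acac)2]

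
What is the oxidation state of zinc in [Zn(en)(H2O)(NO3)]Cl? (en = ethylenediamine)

1 chloride outside the brackets (-1 each) → the complex ion is 1+.
Ligand charges: 1×en neutral; 1×NO3 = -1; 1×H2O neutral; sum -1.
Zn + (-1) = 1+ ⇒ Zn is +2.

+2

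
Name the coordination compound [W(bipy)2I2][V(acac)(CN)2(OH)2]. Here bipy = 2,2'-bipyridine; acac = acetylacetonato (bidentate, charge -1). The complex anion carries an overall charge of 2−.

Both ions are complex: the cation is named first with the plain metal name, the anion second with the -ate form; each ion's ligands are alphabetised independently.
The complex anion is given as 2−; its ligand charges sum to -5, so V = +3.
A 1:1 salt means the cation carries the equal and opposite charge, 2+.
Cation: ligand charges sum to -2; for the ion to be 2+, W = +4.

bis(2,2'-bipyridine)diiodotungsten(IV) (acetylacetonato)dicyanodihydroxovanadate(III)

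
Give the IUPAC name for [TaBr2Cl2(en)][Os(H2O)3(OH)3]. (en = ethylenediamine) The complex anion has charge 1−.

Both ions are complex: the cation is named first with the plain metal name, the anion second with the -ate form; each ion's ligands are alphabetised independently.
The complex anion is given as 1−; its ligand charges sum to -3, so Os = +2.
A 1:1 salt means the cation carries the equal and opposite charge, 1+.
Cation: ligand charges sum to -4; for the ion to be 1+, Ta = +5.

dibromodichloro(ethylenediamine)tantalum(V) triaquatrihydroxoosmate(II)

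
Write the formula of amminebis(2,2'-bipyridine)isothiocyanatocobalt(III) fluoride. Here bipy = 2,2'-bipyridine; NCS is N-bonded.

Ligands: 1 ammine (NH3, neutral), 2 2,2'-bipyridine (bipy, neutral), 1 isothiocyanato (NCS, -1). Ligand charge sum = -1.
Charge balance with fluoride (-1) requires 1 complex ion per 2 fluoride.

[Co(bipy)2(NCS)(NH3)]F2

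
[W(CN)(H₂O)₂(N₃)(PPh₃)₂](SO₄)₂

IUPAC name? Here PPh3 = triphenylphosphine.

diaquaazidocyanobis(triphenylphosphine)tungsten(VI) sulfate

The 2 sulfate counter-ions carry a total charge of -4, so each complex ion is 4+.
Ligand charges: 2×triphenylphosphine (neutral), 1×azido (-1 each), 2×aqua (neutral), 1×cyano (-1 each); total -2. So W + (-2) = 4+, giving W = +6.
Ligands are named alphabetically: aqua before azido before cyano before triphenylphosphine.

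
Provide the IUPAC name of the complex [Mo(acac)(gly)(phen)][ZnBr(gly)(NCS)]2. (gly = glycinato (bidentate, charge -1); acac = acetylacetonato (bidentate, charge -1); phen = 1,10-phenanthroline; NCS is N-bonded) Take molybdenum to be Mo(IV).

(acetylacetonato)(glycinato)(1,10-phenanthroline)molybdenum(IV) bromo(glycinato)isothiocyanatozincate(II)

Mo is given as +4; the cation's ligand charges sum to -2, so the complex cation is 2+.
With 2 anions per cation, each anion must be 2/2 = 1−.
Anion: ligand charges sum to -3; for the ion to be 1−, Zn = +2.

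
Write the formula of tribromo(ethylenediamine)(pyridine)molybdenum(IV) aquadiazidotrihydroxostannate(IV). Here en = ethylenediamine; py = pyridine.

Cation [Mo…]: ligand charges -3, Mo(IV) ⇒ ion charge 1+.
Anion [Sn…]: ligand charges -5, Sn(IV) ⇒ ion charge 1−.
One 1+ cation balances one 1− anion.

[MoBr3(en)(py)][Sn(H2O)(N3)2(OH)3]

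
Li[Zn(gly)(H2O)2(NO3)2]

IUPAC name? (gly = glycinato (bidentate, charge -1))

lithium diaqua(glycinato)dinitratozincate(II)

The 1 lithium counter-ion carries a total charge of +1, so each complex ion is 1−.
Ligand charges: 2×nitrato (-1 each), 1×glycinato (-1 each), 2×aqua (neutral); total -3. So Zn + (-3) = 1−, giving Zn = +2.
The complex ion is anionic, so zinc takes the -ate form zincate(II).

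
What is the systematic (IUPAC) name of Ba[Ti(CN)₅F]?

The 1 barium counter-ion carries a total charge of +2, so each complex ion is 2−.
Ligand charges: 1×fluoro (-1 each), 5×cyano (-1 each); total -6. So Ti + (-6) = 2−, giving Ti = +4.
Ligands are named alphabetically: cyano before fluoro.
The complex ion is anionic, so titanium takes the -ate form titanate(IV).

barium pentacyanofluorotitanate(IV)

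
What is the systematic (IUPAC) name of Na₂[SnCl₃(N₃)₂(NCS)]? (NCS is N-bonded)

The 2 sodium counter-ions carry a total charge of +2, so each complex ion is 2−.
Ligand charges: 3×chloro (-1 each), 1×isothiocyanato (-1 each), 2×azido (-1 each); total -6. So Sn + (-6) = 2−, giving Sn = +4.
Ligands are named alphabetically: azido before chloro before isothiocyanato.
The complex ion is anionic, so tin takes the -ate form stannate(IV).

sodium diazidotrichloroisothiocyanatostannate(IV)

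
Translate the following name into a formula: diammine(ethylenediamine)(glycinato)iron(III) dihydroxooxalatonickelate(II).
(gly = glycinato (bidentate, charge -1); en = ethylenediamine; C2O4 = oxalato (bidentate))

Cation [Fe…]: ligand charges -1, Fe(III) ⇒ ion charge 2+.
Anion [Ni…]: ligand charges -4, Ni(II) ⇒ ion charge 2−.
One 2+ cation balances one 2− anion.

[Fe(en)(gly)(NH3)2][Ni(C2O4)(OH)2]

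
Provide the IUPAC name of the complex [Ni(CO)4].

There is no counter-ion, so the complex is neutral overall.
Ligand charges: 4×carbonyl (neutral); total 0. So Ni + (0) = 0, giving Ni = 0.

tetracarbonylnickel(0)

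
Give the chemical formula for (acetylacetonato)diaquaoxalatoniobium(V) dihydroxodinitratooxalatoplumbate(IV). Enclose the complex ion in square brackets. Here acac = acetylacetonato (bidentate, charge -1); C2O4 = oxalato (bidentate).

[Nb(acac)(C2O4)(H2O)2][Pb(C2O4)(NO3)2(OH)2]

Cation [Nb…]: ligand charges -3, Nb(V) ⇒ ion charge 2+.
Anion [Pb…]: ligand charges -6, Pb(IV) ⇒ ion charge 2−.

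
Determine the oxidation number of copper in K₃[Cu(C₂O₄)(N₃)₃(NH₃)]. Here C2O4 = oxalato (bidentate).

3 potassium outside the brackets (+1 each) → the complex ion is 3−.
Ligand charges: 3×N3 = -3; 1×C2O4 = -2; 1×NH3 neutral; sum -5.
Cu + (-5) = 3− ⇒ Cu is +2.

+2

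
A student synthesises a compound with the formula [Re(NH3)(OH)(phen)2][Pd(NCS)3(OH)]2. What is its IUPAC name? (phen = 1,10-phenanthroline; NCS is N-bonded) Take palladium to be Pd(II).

Both ions are complex: the cation is named first with the plain metal name, the anion second with the -ate form; each ion's ligands are alphabetised independently.
Pd is given as +2; the anion's ligand charges sum to -4, so the complex anion is 2−.
With 2 anions per cation, the cation must be 2×2 = 4+.
Cation: ligand charges sum to -1; for the ion to be 4+, Re = +5.

amminehydroxobis(1,10-phenanthroline)rhenium(V) hydroxotriisothiocyanatopalladate(II)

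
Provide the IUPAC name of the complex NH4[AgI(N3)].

ammonium azidoiodoargentate(I)

The 1 ammonium counter-ion carries a total charge of +1, so each complex ion is 1−.
Ligand charges: 1×azido (-1 each), 1×iodo (-1 each); total -2. So Ag + (-2) = 1−, giving Ag = +1.
Ligands are named alphabetically: azido before iodo.
The complex ion is anionic, so silver takes the -ate form argentate(I).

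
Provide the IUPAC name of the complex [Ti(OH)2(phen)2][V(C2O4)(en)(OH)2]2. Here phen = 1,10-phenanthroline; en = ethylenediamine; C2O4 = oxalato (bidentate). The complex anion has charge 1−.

Both ions are complex: the cation is named first with the plain metal name, the anion second with the -ate form; each ion's ligands are alphabetised independently.
The complex anion is given as 1−; its ligand charges sum to -4, so V = +3.
With 2 anions per cation, the cation must be 2×1 = 2+.
Cation: ligand charges sum to -2; for the ion to be 2+, Ti = +4.

dihydroxobis(1,10-phenanthroline)titanium(IV) (ethylenediamine)dihydroxooxalatovanadate(III)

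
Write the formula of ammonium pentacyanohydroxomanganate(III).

Ligands: 1 hydroxo (OH, -1), 5 cyano (CN, -1). Ligand charge sum = -6.
Charge balance with ammonium (+1) requires 1 complex ion per 3 ammonium.

(NH4)3[Mn(CN)5(OH)]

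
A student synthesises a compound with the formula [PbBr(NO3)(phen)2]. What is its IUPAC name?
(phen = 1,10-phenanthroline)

There is no counter-ion, so the complex is neutral overall.
Ligand charges: 1×bromo (-1 each), 1×nitrato (-1 each), 2×1,10-phenanthroline (neutral); total -2. So Pb + (-2) = 0, giving Pb = +2.
Ligands are named alphabetically: bromo before nitrato before phenanthroline.

bromonitratobis(1,10-phenanthroline)lead(II)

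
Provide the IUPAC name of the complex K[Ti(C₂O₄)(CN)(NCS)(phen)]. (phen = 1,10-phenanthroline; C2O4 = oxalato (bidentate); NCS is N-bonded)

potassium cyanoisothiocyanatooxalato(1,10-phenanthroline)titanate(III)

The 1 potassium counter-ion carries a total charge of +1, so each complex ion is 1−.
Ligand charges: 1×1,10-phenanthroline (neutral), 1×cyano (-1 each), 1×oxalato (-2 each), 1×isothiocyanato (-1 each); total -4. So Ti + (-4) = 1−, giving Ti = +3.
Ligands are named alphabetically: cyano before isothiocyanato before oxalato before phenanthroline.
The complex ion is anionic, so titanium takes the -ate form titanate(III).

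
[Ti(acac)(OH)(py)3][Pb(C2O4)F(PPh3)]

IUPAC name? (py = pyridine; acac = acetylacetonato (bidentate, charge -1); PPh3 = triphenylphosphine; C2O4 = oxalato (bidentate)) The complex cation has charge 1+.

The complex cation is given as 1+; its ligand charges sum to -2, so Ti = +3.
A 1:1 salt means the anion carries the equal and opposite charge, 1−.
Anion: ligand charges sum to -3; for the ion to be 1−, Pb = +2.

(acetylacetonato)hydroxotris(pyridine)titanium(III) fluorooxalato(triphenylphosphine)plumbate(II)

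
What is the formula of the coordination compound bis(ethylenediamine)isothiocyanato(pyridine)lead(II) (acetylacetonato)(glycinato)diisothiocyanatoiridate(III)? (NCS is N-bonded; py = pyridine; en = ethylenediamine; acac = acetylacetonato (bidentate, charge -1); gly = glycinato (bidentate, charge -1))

[Pb(en)2(NCS)(py)][Ir(acac)(gly)(NCS)2]

Cation [Pb…]: ligand charges -1, Pb(II) ⇒ ion charge 1+.
Anion [Ir…]: ligand charges -4, Ir(III) ⇒ ion charge 1−.
One 1+ cation balances one 1− anion.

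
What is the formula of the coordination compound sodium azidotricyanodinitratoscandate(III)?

Ligands: 2 nitrato (NO3, -1), 1 azido (N3, -1), 3 cyano (CN, -1). Ligand charge sum = -6.
Charge balance with sodium (+1) requires 1 complex ion per 3 sodium.

Na3[Sc(CN)3(N3)(NO3)2]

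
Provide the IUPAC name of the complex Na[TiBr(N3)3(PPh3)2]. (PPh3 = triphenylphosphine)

sodium triazidobromobis(triphenylphosphine)titanate(III)

The 1 sodium counter-ion carries a total charge of +1, so each complex ion is 1−.
Ligand charges: 1×bromo (-1 each), 3×azido (-1 each), 2×triphenylphosphine (neutral); total -4. So Ti + (-4) = 1−, giving Ti = +3.
The complex ion is anionic, so titanium takes the -ate form titanate(III).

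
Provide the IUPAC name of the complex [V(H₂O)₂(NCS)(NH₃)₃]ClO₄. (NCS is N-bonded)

triamminediaquaisothiocyanatovanadium(II) perchlorate

The 1 perchlorate counter-ion carries a total charge of -1, so each complex ion is 1+.
Ligand charges: 1×isothiocyanato (-1 each), 3×ammine (neutral), 2×aqua (neutral); total -1. So V + (-1) = 1+, giving V = +2.
Ligands are named alphabetically: ammine before aqua before isothiocyanato.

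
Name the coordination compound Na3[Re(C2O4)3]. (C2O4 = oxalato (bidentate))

The 3 sodium counter-ions carry a total charge of +3, so each complex ion is 3−.
Ligand charges: 3×oxalato (-2 each); total -6. So Re + (-6) = 3−, giving Re = +3.
The complex ion is anionic, so rhenium takes the -ate form rhenate(III).

sodium trioxalatorhenate(III)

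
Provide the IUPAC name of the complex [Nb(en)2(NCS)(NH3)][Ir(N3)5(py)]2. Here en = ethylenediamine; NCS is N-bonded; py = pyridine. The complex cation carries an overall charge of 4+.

The complex cation is given as 4+; its ligand charges sum to -1, so Nb = +5.
With 2 anions per cation, each anion must be 4/2 = 2−.
Anion: ligand charges sum to -5; for the ion to be 2−, Ir = +3.

amminebis(ethylenediamine)isothiocyanatoniobium(V) pentaazido(pyridine)iridate(III)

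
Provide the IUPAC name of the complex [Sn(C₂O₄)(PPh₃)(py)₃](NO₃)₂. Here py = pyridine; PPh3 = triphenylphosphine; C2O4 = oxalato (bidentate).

The 2 nitrate counter-ions carry a total charge of -2, so each complex ion is 2+.
Ligand charges: 3×pyridine (neutral), 1×triphenylphosphine (neutral), 1×oxalato (-2 each); total -2. So Sn + (-2) = 2+, giving Sn = +4.
Ligands are named alphabetically: oxalato before pyridine before triphenylphosphine.

oxalatotris(pyridine)(triphenylphosphine)tin(IV) nitrate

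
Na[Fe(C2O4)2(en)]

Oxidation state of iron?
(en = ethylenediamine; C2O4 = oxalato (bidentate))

+3

1 sodium outside the brackets (+1 each) → the complex ion is 1−.
Ligand charges: 1×en neutral; 2×C2O4 = -4; sum -4.
Fe + (-4) = 1− ⇒ Fe is +3.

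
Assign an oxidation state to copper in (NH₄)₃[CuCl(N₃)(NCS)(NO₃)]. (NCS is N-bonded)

3 ammonium outside the brackets (+1 each) → the complex ion is 3−.
Ligand charges: 1×N3 = -1; 1×NCS = -1; 1×Cl = -1; 1×NO3 = -1; sum -4.
Cu + (-4) = 3− ⇒ Cu is +1.

+1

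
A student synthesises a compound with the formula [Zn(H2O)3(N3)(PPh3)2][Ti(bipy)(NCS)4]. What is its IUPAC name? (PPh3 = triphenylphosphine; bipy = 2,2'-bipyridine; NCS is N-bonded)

triaquaazidobis(triphenylphosphine)zinc(II) (2,2'-bipyridine)tetraisothiocyanatotitanate(III)

Both ions are complex: the cation is named first with the plain metal name, the anion second with the -ate form; each ion's ligands are alphabetised independently.
Zinc is always +2 in its complexes; the cation's ligand charges sum to -1, so the complex cation is 1+.
A 1:1 salt means the anion carries the equal and opposite charge, 1−.
Anion: ligand charges sum to -4; for the ion to be 1−, Ti = +3.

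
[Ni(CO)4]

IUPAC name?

tetracarbonylnickel(0)

There is no counter-ion, so the complex is neutral overall.
Ligand charges: 4×carbonyl (neutral); total 0. So Ni + (0) = 0, giving Ni = 0.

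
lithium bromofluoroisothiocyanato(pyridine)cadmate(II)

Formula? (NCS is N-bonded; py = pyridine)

Ligands: 1 isothiocyanato (NCS, -1), 1 pyridine (py, neutral), 1 fluoro (F, -1), 1 bromo (Br, -1). Ligand charge sum = -3.
Charge balance with lithium (+1) requires 1 complex ion per 1 lithium.

Li[CdBrF(NCS)(py)]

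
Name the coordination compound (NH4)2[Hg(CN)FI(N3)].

ammonium azidocyanofluoroiodomercurate(II)

The 2 ammonium counter-ions carry a total charge of +2, so each complex ion is 2−.
Ligand charges: 1×iodo (-1 each), 1×fluoro (-1 each), 1×cyano (-1 each), 1×azido (-1 each); total -4. So Hg + (-4) = 2−, giving Hg = +2.
The complex ion is anionic, so mercury takes the -ate form mercurate(II).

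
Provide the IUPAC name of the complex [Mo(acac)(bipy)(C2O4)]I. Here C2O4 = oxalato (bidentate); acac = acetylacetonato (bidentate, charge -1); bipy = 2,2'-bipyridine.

(acetylacetonato)(2,2'-bipyridine)oxalatomolybdenum(IV) iodide

The 1 iodide counter-ion carries a total charge of -1, so each complex ion is 1+.
Ligand charges: 1×oxalato (-2 each), 1×acetylacetonato (-1 each), 1×2,2'-bipyridine (neutral); total -3. So Mo + (-3) = 1+, giving Mo = +4.
Ligands are named alphabetically: acetylacetonato before bipyridine before oxalato.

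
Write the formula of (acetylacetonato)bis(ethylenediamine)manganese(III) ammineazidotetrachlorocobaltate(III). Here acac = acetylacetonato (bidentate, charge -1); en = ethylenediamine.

[Mn(acac)(en)2][CoCl4(N3)(NH3)]

Cation [Mn…]: ligand charges -1, Mn(III) ⇒ ion charge 2+.
Anion [Co…]: ligand charges -5, Co(III) ⇒ ion charge 2−.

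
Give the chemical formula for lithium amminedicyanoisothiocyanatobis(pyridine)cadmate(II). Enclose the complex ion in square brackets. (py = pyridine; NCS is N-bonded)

Ligands: 1 ammine (NH3, neutral), 2 cyano (CN, -1), 2 pyridine (py, neutral), 1 isothiocyanato (NCS, -1). Ligand charge sum = -3.
Charge balance with lithium (+1) requires 1 complex ion per 1 lithium.

Li[Cd(CN)2(NCS)(NH3)(py)2]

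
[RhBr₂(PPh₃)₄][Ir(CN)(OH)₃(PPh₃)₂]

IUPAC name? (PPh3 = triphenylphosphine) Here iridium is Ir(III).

dibromotetrakis(triphenylphosphine)rhodium(III) cyanotrihydroxobis(triphenylphosphine)iridate(III)

Both ions are complex: the cation is named first with the plain metal name, the anion second with the -ate form; each ion's ligands are alphabetised independently.
Ir is given as +3; the anion's ligand charges sum to -4, so the complex anion is 1−.
A 1:1 salt means the cation carries the equal and opposite charge, 1+.
Cation: ligand charges sum to -2; for the ion to be 1+, Rh = +3.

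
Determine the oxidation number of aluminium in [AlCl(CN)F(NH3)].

No counter-ion: the bracketed complex is neutral.
Ligand charges: 1×NH3 neutral; 1×F = -1; 1×CN = -1; 1×Cl = -1; sum -3.
Al + (-3) = 0 ⇒ Al is +3.

+3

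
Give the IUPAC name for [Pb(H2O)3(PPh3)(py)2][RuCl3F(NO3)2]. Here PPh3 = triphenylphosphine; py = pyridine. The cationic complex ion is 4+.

Both ions are complex: the cation is named first with the plain metal name, the anion second with the -ate form; each ion's ligands are alphabetised independently.
The complex cation is given as 4+; its ligand charges sum to 0, so Pb = +4.
A 1:1 salt means the anion carries the equal and opposite charge, 4−.
Anion: ligand charges sum to -6; for the ion to be 4−, Ru = +2.

triaquabis(pyridine)(triphenylphosphine)lead(IV) trichlorofluorodinitratoruthenate(II)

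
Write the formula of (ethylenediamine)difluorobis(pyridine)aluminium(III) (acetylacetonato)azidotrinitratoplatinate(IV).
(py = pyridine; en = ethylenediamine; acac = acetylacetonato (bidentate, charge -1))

[Al(en)F2(py)2][Pt(acac)(N3)(NO3)3]

Cation [Al…]: ligand charges -2, Al(III) ⇒ ion charge 1+.
Anion [Pt…]: ligand charges -5, Pt(IV) ⇒ ion charge 1−.
One 1+ cation balances one 1− anion.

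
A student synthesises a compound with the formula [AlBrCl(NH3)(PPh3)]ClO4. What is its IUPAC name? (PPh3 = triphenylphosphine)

amminebromochloro(triphenylphosphine)aluminium(III) perchlorate

The 1 perchlorate counter-ion carries a total charge of -1, so each complex ion is 1+.
Ligand charges: 1×ammine (neutral), 1×chloro (-1 each), 1×bromo (-1 each), 1×triphenylphosphine (neutral); total -2. So Al + (-2) = 1+, giving Al = +3.
Ligands are named alphabetically: ammine before bromo before chloro before triphenylphosphine.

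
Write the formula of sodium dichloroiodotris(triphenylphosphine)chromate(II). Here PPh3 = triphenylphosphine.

Na[CrCl2I(PPh3)3]

Ligands: 3 triphenylphosphine (PPh3, neutral), 2 chloro (Cl, -1), 1 iodo (I, -1). Ligand charge sum = -3.
Charge balance with sodium (+1) requires 1 complex ion per 1 sodium.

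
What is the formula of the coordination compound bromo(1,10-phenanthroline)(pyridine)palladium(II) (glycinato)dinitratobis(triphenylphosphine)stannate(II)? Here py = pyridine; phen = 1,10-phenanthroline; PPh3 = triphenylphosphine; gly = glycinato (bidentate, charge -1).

[PdBr(phen)(py)][Sn(gly)(NO3)2(PPh3)2]

Cation [Pd…]: ligand charges -1, Pd(II) ⇒ ion charge 1+.
Anion [Sn…]: ligand charges -3, Sn(II) ⇒ ion charge 1−.
One 1+ cation balances one 1− anion.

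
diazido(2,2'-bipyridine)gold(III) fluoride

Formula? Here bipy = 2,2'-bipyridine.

Ligands: 1 2,2'-bipyridine (bipy, neutral), 2 azido (N3, -1). Ligand charge sum = -2.
Charge balance with fluoride (-1) requires 1 complex ion per 1 fluoride.

[Au(bipy)(N3)2]F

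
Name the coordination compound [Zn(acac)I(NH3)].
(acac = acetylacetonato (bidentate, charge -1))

(acetylacetonato)ammineiodozinc(II)

There is no counter-ion, so the complex is neutral overall.
Ligand charges: 1×ammine (neutral), 1×acetylacetonato (-1 each), 1×iodo (-1 each); total -2. So Zn + (-2) = 0, giving Zn = +2.
Ligands are named alphabetically: acetylacetonato before ammine before iodo.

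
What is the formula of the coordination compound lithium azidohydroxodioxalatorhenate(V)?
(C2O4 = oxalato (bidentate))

Li[Re(C2O4)2(N3)(OH)]

Ligands: 1 hydroxo (OH, -1), 2 oxalato (C2O4, -2), 1 azido (N3, -1). Ligand charge sum = -6.
With Re in oxidation state +5, the complex ion is [Re...]^1−.
Charge balance with lithium (+1) requires 1 complex ion per 1 lithium.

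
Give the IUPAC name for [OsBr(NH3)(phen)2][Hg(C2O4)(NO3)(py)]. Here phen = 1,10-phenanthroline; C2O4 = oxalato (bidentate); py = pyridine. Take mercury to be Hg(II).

Both ions are complex: the cation is named first with the plain metal name, the anion second with the -ate form; each ion's ligands are alphabetised independently.
Hg is given as +2; the anion's ligand charges sum to -3, so the complex anion is 1−.
A 1:1 salt means the cation carries the equal and opposite charge, 1+.
Cation: ligand charges sum to -1; for the ion to be 1+, Os = +2.

amminebromobis(1,10-phenanthroline)osmium(II) nitratooxalato(pyridine)mercurate(II)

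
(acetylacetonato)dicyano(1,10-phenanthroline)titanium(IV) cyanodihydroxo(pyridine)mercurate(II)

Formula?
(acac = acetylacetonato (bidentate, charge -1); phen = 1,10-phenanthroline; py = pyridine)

Cation [Ti…]: ligand charges -3, Ti(IV) ⇒ ion charge 1+.
Anion [Hg…]: ligand charges -3, Hg(II) ⇒ ion charge 1−.
One 1+ cation balances one 1− anion.

[Ti(acac)(CN)2(phen)][Hg(CN)(OH)2(py)]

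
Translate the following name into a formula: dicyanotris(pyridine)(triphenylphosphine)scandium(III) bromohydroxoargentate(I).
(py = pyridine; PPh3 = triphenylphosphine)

Cation [Sc…]: ligand charges -2, Sc(III) ⇒ ion charge 1+.
Anion [Ag…]: ligand charges -2, Ag(I) ⇒ ion charge 1−.
One 1+ cation balances one 1− anion.

[Sc(CN)2(PPh3)(py)3][AgBr(OH)]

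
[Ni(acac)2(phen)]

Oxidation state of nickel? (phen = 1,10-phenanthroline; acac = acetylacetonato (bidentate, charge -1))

+2

No counter-ion: the bracketed complex is neutral.
Ligand charges: 1×phen neutral; 2×acac = -2; sum -2.
Ni + (-2) = 0 ⇒ Ni is +2.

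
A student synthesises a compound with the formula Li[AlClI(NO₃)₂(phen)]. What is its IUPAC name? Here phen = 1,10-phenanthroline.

lithium chloroiododinitrato(1,10-phenanthroline)aluminate(III)

The 1 lithium counter-ion carries a total charge of +1, so each complex ion is 1−.
Ligand charges: 1×1,10-phenanthroline (neutral), 1×chloro (-1 each), 1×iodo (-1 each), 2×nitrato (-1 each); total -4. So Al + (-4) = 1−, giving Al = +3.
Ligands are named alphabetically: chloro before iodo before nitrato before phenanthroline.
The complex ion is anionic, so aluminium takes the -ate form aluminate(III).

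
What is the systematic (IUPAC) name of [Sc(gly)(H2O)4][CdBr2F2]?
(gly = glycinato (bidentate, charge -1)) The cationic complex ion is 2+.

Both ions are complex: the cation is named first with the plain metal name, the anion second with the -ate form; each ion's ligands are alphabetised independently.
The complex cation is given as 2+; its ligand charges sum to -1, so Sc = +3.
A 1:1 salt means the anion carries the equal and opposite charge, 2−.
Anion: ligand charges sum to -4; for the ion to be 2−, Cd = +2.

tetraaqua(glycinato)scandium(III) dibromodifluorocadmate(II)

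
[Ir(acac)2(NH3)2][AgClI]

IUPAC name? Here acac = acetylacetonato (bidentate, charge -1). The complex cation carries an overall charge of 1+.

Both ions are complex: the cation is named first with the plain metal name, the anion second with the -ate form; each ion's ligands are alphabetised independently.
The complex cation is given as 1+; its ligand charges sum to -2, so Ir = +3.
A 1:1 salt means the anion carries the equal and opposite charge, 1−.
Anion: ligand charges sum to -2; for the ion to be 1−, Ag = +1.

bis(acetylacetonato)diammineiridium(III) chloroiodoargentate(I)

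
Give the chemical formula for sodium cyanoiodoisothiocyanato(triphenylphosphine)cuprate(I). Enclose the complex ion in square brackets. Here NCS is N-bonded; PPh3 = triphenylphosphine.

Na2[Cu(CN)I(NCS)(PPh3)]

Ligands: 1 cyano (CN, -1), 1 isothiocyanato (NCS, -1), 1 triphenylphosphine (PPh3, neutral), 1 iodo (I, -1). Ligand charge sum = -3.
Charge balance with sodium (+1) requires 1 complex ion per 2 sodium.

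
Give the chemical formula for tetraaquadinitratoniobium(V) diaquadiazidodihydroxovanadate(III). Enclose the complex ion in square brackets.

[Nb(H2O)4(NO3)2][V(H2O)2(N3)2(OH)2]3

Cation [Nb…]: ligand charges -2, Nb(V) ⇒ ion charge 3+.
Anion [V…]: ligand charges -4, V(III) ⇒ ion charge 1−.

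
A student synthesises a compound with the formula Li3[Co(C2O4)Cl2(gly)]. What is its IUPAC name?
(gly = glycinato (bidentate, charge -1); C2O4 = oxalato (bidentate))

The 3 lithium counter-ions carry a total charge of +3, so each complex ion is 3−.
Ligand charges: 1×glycinato (-1 each), 2×chloro (-1 each), 1×oxalato (-2 each); total -5. So Co + (-5) = 3−, giving Co = +2.
Ligands are named alphabetically: chloro before glycinato before oxalato.
The complex ion is anionic, so cobalt takes the -ate form cobaltate(II).

lithium dichloro(glycinato)oxalatocobaltate(II)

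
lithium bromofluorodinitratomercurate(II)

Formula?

Ligands: 1 fluoro (F, -1), 1 bromo (Br, -1), 2 nitrato (NO3, -1). Ligand charge sum = -4.
With Hg in oxidation state +2, the complex ion is [Hg...]^2−.
Charge balance with lithium (+1) requires 1 complex ion per 2 lithium.

Li2[HgBrF(NO3)2]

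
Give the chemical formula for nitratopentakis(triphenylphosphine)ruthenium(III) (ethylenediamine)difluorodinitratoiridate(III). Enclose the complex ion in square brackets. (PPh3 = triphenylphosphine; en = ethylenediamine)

Cation [Ru…]: ligand charges -1, Ru(III) ⇒ ion charge 2+.
Anion [Ir…]: ligand charges -4, Ir(III) ⇒ ion charge 1−.
One 2+ cation requires 2 of the 1− anion.

[Ru(NO3)(PPh3)5][Ir(en)F2(NO3)2]2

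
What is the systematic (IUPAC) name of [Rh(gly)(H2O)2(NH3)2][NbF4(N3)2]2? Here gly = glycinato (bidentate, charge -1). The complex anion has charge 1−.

The complex anion is given as 1−; its ligand charges sum to -6, so Nb = +5.
With 2 anions per cation, the cation must be 2×1 = 2+.
Cation: ligand charges sum to -1; for the ion to be 2+, Rh = +3.

diamminediaqua(glycinato)rhodium(III) diazidotetrafluoroniobate(V)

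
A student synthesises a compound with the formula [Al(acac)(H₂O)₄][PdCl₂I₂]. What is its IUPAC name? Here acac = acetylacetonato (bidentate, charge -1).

(acetylacetonato)tetraaquaaluminium(III) dichlorodiiodopalladate(II)

Both ions are complex: the cation is named first with the plain metal name, the anion second with the -ate form; each ion's ligands are alphabetised independently.
Aluminium is always +3 in its complexes; the cation's ligand charges sum to -1, so the complex cation is 2+.
A 1:1 salt means the anion carries the equal and opposite charge, 2−.
Anion: ligand charges sum to -4; for the ion to be 2−, Pd = +2.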